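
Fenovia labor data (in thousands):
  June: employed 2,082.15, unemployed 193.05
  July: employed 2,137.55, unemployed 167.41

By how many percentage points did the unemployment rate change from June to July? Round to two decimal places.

June: labor force = 2,082.15 + 193.05 = 2,275.20; u = 193.05/2,275.20 = 8.48%.
July: labor force = 2,137.55 + 167.41 = 2,304.96; u = 167.41/2,304.96 = 7.26%.
Change = 7.26% − 8.48% = −1.22 pp.

The unemployment rate changed by −1.22 percentage points.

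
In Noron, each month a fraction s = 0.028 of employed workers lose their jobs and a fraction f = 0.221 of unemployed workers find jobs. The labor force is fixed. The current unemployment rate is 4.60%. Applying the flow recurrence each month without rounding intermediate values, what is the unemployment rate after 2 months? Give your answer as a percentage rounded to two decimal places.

With a fixed labor force, u_{t+1} = u_t + s·(1−u_t) − f·u_t = u_t·(1−s−f) + s.
Here 1−s−f = 0.751 and s = 0.028.
u_1 = 0.046000 × 0.751 + 0.028 = 0.062546.
u_2 = 0.062546 × 0.751 + 0.028 = 0.074972.

Unemployment rate after two months ≈ 7.50%.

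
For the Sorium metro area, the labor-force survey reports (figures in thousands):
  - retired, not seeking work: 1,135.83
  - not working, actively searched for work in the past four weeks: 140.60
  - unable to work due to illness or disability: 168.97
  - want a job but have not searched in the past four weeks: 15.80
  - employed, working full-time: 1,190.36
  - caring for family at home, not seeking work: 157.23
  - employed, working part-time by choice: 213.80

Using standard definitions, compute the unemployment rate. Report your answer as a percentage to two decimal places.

Unemployment rate ≈ 9.10%.

Employed = 1,190.36 + 213.80 = 1,404.16 thousand.
Unemployed = 140.60 thousand.
Labor force = 1,404.16 + 140.60 = 1,544.76 thousand.
Unemployment rate = 140.60 / 1,544.76 = 9.10%.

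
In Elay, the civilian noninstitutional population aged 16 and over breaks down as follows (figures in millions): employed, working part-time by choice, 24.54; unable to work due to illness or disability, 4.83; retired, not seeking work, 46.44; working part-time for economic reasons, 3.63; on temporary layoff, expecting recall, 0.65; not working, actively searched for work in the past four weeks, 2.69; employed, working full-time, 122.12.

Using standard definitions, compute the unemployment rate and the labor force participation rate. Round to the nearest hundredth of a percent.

Employed = 24.54 + 3.63 + 122.12 = 150.29 million (anyone who worked, including part-time for economic reasons, counts as employed).
Unemployed = 0.65 + 2.69 = 3.34 million (jobless and actively searching, or on temporary layoff).
Labor force = 150.29 + 3.34 = 153.63 million.
Not in labor force = 4.83 + 46.44 = 51.27 million (those not working and not actively searching are outside the labor force).
Civilian working-age population = 153.63 + 51.27 = 204.90 million.
Unemployment rate = 3.34 / 153.63 = 2.17%.
Labor force participation rate = 153.63 / 204.90 = 74.98%.

Unemployment rate ≈ 2.17%; labor force participation rate ≈ 74.98%.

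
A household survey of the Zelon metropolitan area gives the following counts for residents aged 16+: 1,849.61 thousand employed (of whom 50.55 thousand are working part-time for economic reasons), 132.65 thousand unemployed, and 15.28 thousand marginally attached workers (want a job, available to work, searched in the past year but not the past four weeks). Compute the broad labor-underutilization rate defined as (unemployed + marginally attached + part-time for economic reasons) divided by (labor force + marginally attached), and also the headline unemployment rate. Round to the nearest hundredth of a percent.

Labor force = 1,849.61 + 132.65 = 1,982.26 thousand.
Numerator = 132.65 + 15.28 + 50.55 = 198.48 thousand.
Denominator = 1,982.26 + 15.28 = 1,997.54 thousand.
Broad rate = 198.48 / 1,997.54 = 9.94%.
Headline unemployment rate = 132.65 / 1,982.26 = 6.69%.

Broad underutilization rate ≈ 9.94%; headline unemployment rate ≈ 6.69%.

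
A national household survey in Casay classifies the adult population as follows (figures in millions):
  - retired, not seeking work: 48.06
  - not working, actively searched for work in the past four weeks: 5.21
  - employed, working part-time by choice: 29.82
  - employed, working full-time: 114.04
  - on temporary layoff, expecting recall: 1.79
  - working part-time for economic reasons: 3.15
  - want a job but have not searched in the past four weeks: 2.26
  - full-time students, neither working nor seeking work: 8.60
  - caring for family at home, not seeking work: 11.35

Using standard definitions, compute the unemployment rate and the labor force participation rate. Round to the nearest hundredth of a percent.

Unemployment rate ≈ 4.55%; labor force participation rate ≈ 68.67%.

Employed = 29.82 + 114.04 + 3.15 = 147.01 million (anyone who worked, including part-time for economic reasons, counts as employed).
Unemployed = 5.21 + 1.79 = 7.00 million (jobless and actively searching, or on temporary layoff).
Labor force = 147.01 + 7.00 = 154.01 million.
Not in labor force = 48.06 + 2.26 + 8.60 + 11.35 = 70.27 million (those not working and not actively searching are outside the labor force — including those who want a job but have given up searching).
Civilian working-age population = 154.01 + 70.27 = 224.28 million.
Unemployment rate = 7.00 / 154.01 = 4.55%.
Labor force participation rate = 154.01 / 224.28 = 68.67%.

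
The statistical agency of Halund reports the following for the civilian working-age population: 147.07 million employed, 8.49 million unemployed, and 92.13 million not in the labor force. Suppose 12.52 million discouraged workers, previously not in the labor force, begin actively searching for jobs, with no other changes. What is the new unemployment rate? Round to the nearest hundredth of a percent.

Initially, labor force = 147.07 + 8.49 = 155.56 million, so u = 8.49/155.56 = 5.46%.
After the change, unemployed and labor force both rise by 12.52 → E = 147.07, U = 21.01, labor force = 168.08 million.
New unemployment rate = 21.01 / 168.08 = 12.50%.

New unemployment rate ≈ 12.50%.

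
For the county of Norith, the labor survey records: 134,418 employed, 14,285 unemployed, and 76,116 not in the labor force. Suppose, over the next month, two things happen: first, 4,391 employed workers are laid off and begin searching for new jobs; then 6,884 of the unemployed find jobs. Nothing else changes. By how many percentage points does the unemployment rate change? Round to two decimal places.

The unemployment rate changes by −1.68 percentage points.

Initially, labor force = 134,418 + 14,285 = 148,703, so u = 14,285/148,703 = 9.61%.
After the first change, employed falls and unemployed rises by 4,391; labor force unchanged → E = 130,027, U = 18,676, labor force = 148,703.
After the second change, unemployed falls and employed rises by 6,884; labor force unchanged → E = 136,911, U = 11,792, labor force = 148,703.
New unemployment rate = 11,792 / 148,703 = 7.93%.
Change = 7.93% − 9.61% = −1.68 percentage points.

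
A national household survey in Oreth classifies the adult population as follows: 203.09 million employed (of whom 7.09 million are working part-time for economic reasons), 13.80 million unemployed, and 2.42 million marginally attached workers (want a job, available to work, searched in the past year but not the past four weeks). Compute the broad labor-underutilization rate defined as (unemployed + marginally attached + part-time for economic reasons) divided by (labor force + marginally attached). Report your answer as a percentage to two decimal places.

Broad underutilization rate ≈ 10.63%.

Labor force = 203.09 + 13.80 = 216.89 million.
Numerator = 13.80 + 2.42 + 7.09 = 23.31 million.
Denominator = 216.89 + 2.42 = 219.31 million.
Broad rate = 23.31 / 219.31 = 10.63%.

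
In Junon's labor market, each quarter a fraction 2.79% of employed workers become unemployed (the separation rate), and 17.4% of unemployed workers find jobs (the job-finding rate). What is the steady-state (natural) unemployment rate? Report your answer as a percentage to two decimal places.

At steady state the flows balance: s·E = f·U, so U/(E+U) = s/(s+f).
u* = 2.79 / (2.79 + 17.4) = 2.79 / 20.19 = 13.82%.

Steady-state unemployment rate ≈ 13.82%.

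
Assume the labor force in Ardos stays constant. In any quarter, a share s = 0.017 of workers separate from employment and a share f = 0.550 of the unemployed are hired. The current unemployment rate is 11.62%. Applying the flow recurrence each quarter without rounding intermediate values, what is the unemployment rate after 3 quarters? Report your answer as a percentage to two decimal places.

With a fixed labor force, u_{t+1} = u_t + s·(1−u_t) − f·u_t = u_t·(1−s−f) + s.
Here 1−s−f = 0.433 and s = 0.017.
u_1 = 0.116200 × 0.433 + 0.017 = 0.067315.
u_2 = 0.067315 × 0.433 + 0.017 = 0.046147.
u_3 = 0.046147 × 0.433 + 0.017 = 0.036982.

Unemployment rate after three quarters ≈ 3.70%.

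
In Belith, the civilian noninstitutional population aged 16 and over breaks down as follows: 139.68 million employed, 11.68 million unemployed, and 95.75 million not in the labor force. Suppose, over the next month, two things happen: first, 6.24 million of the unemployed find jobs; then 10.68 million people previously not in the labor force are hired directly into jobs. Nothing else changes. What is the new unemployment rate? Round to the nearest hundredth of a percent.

Initially, labor force = 139.68 + 11.68 = 151.36 million, so u = 11.68/151.36 = 7.72%.
After the first change, unemployed falls and employed rises by 6.24; labor force unchanged → E = 145.92, U = 5.44, labor force = 151.36 million.
After the second change, employed and labor force both rise by 10.68; unemployed unchanged → E = 156.60, U = 5.44, labor force = 162.04 million.
New unemployment rate = 5.44 / 162.04 = 3.36%.

New unemployment rate ≈ 3.36%.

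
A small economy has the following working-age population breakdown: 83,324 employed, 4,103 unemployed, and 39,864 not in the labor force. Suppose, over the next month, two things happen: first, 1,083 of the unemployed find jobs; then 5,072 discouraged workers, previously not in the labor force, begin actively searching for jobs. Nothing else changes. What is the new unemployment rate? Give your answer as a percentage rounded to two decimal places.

Initially, labor force = 83,324 + 4,103 = 87,427, so u = 4,103/87,427 = 4.69%.
After the first change, unemployed falls and employed rises by 1,083; labor force unchanged → E = 84,407, U = 3,020, labor force = 87,427.
After the second change, unemployed and labor force both rise by 5,072 → E = 84,407, U = 8,092, labor force = 92,499.
New unemployment rate = 8,092 / 92,499 = 8.75%.

New unemployment rate ≈ 8.75%.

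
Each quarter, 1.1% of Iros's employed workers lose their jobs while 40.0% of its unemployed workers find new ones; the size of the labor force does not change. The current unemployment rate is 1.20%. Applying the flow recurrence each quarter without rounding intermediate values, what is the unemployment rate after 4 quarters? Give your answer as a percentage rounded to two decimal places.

With a fixed labor force, u_{t+1} = u_t + s·(1−u_t) − f·u_t = u_t·(1−s−f) + s.
Here 1−s−f = 0.589 and s = 0.011.
u_1 = 0.012000 × 0.589 + 0.011 = 0.018068.
u_2 = 0.018068 × 0.589 + 0.011 = 0.021642.
u_3 = 0.021642 × 0.589 + 0.011 = 0.023747.
u_4 = 0.023747 × 0.589 + 0.011 = 0.024987.

Unemployment rate after four quarters ≈ 2.50%.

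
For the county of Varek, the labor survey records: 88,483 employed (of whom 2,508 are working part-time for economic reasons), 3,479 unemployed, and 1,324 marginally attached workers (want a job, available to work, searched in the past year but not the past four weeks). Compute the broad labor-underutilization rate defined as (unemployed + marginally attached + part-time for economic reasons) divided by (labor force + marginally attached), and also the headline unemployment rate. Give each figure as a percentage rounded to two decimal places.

Broad underutilization rate ≈ 7.84%; headline unemployment rate ≈ 3.78%.

Labor force = 88,483 + 3,479 = 91,962.
Numerator = 3,479 + 1,324 + 2,508 = 7,311.
Denominator = 91,962 + 1,324 = 93,286.
Broad rate = 7,311 / 93,286 = 7.84%.
Headline unemployment rate = 3,479 / 91,962 = 3.78%.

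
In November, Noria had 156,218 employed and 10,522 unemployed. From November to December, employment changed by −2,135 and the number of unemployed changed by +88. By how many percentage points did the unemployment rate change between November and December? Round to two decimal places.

The unemployment rate changed by +0.13 percentage points.

November: labor force = 156,218 + 10,522 = 166,740; u = 10,522/166,740 = 6.31%.
December: labor force = 154,083 + 10,610 = 164,693; u = 10,610/164,693 = 6.44%.
Change = 6.44% − 6.31% = +0.13 pp.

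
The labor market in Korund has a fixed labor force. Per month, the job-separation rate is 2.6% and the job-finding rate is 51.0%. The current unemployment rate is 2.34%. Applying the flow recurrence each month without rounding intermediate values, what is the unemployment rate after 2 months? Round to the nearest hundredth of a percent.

Unemployment rate after two months ≈ 4.31%.

With a fixed labor force, u_{t+1} = u_t + s·(1−u_t) − f·u_t = u_t·(1−s−f) + s.
Here 1−s−f = 0.464 and s = 0.026.
u_1 = 0.023400 × 0.464 + 0.026 = 0.036858.
u_2 = 0.036858 × 0.464 + 0.026 = 0.043102.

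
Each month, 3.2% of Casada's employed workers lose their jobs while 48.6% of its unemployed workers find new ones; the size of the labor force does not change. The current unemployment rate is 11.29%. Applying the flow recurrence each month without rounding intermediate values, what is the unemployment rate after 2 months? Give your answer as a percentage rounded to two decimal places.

With a fixed labor force, u_{t+1} = u_t + s·(1−u_t) − f·u_t = u_t·(1−s−f) + s.
Here 1−s−f = 0.482 and s = 0.032.
u_1 = 0.112900 × 0.482 + 0.032 = 0.086418.
u_2 = 0.086418 × 0.482 + 0.032 = 0.073653.

Unemployment rate after two months ≈ 7.37%.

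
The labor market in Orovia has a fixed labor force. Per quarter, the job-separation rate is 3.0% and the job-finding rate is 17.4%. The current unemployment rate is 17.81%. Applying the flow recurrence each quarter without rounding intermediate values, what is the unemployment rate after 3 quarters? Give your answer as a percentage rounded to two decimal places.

With a fixed labor force, u_{t+1} = u_t + s·(1−u_t) − f·u_t = u_t·(1−s−f) + s.
Here 1−s−f = 0.796 and s = 0.030.
u_1 = 0.178100 × 0.796 + 0.030 = 0.171768.
u_2 = 0.171768 × 0.796 + 0.030 = 0.166727.
u_3 = 0.166727 × 0.796 + 0.030 = 0.162715.

Unemployment rate after three quarters ≈ 16.27%.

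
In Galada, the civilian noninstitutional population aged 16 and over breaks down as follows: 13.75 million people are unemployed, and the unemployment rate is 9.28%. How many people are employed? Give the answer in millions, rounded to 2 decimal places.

Labor force = U / u = 13.75 / 0.0928 ≈ 148.17 million.
Employed = labor force − unemployed = 148.17 − 13.75 = 134.42 million.

About 134.42 million are employed.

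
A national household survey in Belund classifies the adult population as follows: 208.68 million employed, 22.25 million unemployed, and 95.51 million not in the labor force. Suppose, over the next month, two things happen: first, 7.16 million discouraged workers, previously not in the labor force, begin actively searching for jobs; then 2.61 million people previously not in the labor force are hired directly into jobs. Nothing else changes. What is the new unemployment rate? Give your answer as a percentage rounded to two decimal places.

Initially, labor force = 208.68 + 22.25 = 230.93 million, so u = 22.25/230.93 = 9.63%.
After the first change, unemployed and labor force both rise by 7.16 → E = 208.68, U = 29.41, labor force = 238.09 million.
After the second change, employed and labor force both rise by 2.61; unemployed unchanged → E = 211.29, U = 29.41, labor force = 240.70 million.
New unemployment rate = 29.41 / 240.70 = 12.22%.

New unemployment rate ≈ 12.22%.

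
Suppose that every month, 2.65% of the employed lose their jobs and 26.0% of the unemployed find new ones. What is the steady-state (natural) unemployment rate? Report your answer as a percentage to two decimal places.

At steady state the flows balance: s·E = f·U, so U/(E+U) = s/(s+f).
u* = 2.65 / (2.65 + 26.0) = 2.65 / 28.65 = 9.25%.

Steady-state unemployment rate ≈ 9.25%.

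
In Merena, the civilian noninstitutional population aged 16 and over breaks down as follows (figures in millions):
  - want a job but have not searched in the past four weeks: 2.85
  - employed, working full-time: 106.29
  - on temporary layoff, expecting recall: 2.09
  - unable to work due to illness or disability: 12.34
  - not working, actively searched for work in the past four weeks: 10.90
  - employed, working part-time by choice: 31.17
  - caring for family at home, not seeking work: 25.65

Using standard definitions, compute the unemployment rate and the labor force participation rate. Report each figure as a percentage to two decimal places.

Unemployment rate ≈ 8.63%; labor force participation rate ≈ 78.65%.

Employed = 106.29 + 31.17 = 137.46 million.
Unemployed = 2.09 + 10.90 = 12.99 million (jobless and actively searching, or on temporary layoff).
Labor force = 137.46 + 12.99 = 150.45 million.
Not in labor force = 2.85 + 12.34 + 25.65 = 40.84 million (those not working and not actively searching are outside the labor force — including those who want a job but have given up searching).
Civilian working-age population = 150.45 + 40.84 = 191.29 million.
Unemployment rate = 12.99 / 150.45 = 8.63%.
Labor force participation rate = 150.45 / 191.29 = 78.65%.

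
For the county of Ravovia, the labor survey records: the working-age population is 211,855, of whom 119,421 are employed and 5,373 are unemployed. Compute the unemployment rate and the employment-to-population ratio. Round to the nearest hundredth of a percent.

Unemployment rate ≈ 4.31%; employment-population ratio ≈ 56.37%.

Labor force = employed + unemployed = 119,421 + 5,373 = 124,794.
Unemployment rate = 5,373 / 124,794 = 4.31%.
Employment-population ratio = 119,421 / 211,855 = 56.37%.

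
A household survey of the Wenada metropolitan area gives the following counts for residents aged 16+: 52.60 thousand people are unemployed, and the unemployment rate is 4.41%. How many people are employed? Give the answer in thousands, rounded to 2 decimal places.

Labor force = U / u = 52.60 / 0.0441 ≈ 1,192.74 thousand.
Employed = labor force − unemployed = 1,192.74 − 52.60 = 1,140.14 thousand.

About 1,140.14 thousand are employed.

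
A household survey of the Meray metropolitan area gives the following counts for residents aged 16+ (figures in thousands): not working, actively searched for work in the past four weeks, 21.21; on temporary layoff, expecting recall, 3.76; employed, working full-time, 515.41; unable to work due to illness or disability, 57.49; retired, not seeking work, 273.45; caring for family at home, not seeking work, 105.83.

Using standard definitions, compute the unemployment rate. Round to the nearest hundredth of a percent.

Employed = 515.41 thousand.
Unemployed = 21.21 + 3.76 = 24.97 thousand (jobless and actively searching, or on temporary layoff).
Labor force = 515.41 + 24.97 = 540.38 thousand.
Unemployment rate = 24.97 / 540.38 = 4.62%.

Unemployment rate ≈ 4.62%.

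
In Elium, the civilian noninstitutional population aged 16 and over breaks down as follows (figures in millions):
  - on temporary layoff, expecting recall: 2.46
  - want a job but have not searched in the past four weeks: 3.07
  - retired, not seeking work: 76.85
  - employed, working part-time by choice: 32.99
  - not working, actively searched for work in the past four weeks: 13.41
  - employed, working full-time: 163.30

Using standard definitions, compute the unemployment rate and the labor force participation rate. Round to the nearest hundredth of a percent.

Employed = 32.99 + 163.30 = 196.29 million.
Unemployed = 2.46 + 13.41 = 15.87 million (jobless and actively searching, or on temporary layoff).
Labor force = 196.29 + 15.87 = 212.16 million.
Not in labor force = 3.07 + 76.85 = 79.92 million (those not working and not actively searching are outside the labor force — including those who want a job but have given up searching).
Civilian working-age population = 212.16 + 79.92 = 292.08 million.
Unemployment rate = 15.87 / 212.16 = 7.48%.
Labor force participation rate = 212.16 / 292.08 = 72.64%.

Unemployment rate ≈ 7.48%; labor force participation rate ≈ 72.64%.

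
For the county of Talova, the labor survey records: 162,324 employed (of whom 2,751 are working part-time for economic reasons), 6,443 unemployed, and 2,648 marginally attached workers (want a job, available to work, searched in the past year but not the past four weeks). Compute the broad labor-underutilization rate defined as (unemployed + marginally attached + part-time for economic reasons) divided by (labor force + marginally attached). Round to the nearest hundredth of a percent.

Labor force = 162,324 + 6,443 = 168,767.
Numerator = 6,443 + 2,648 + 2,751 = 11,842.
Denominator = 168,767 + 2,648 = 171,415.
Broad rate = 11,842 / 171,415 = 6.91%.

Broad underutilization rate ≈ 6.91%.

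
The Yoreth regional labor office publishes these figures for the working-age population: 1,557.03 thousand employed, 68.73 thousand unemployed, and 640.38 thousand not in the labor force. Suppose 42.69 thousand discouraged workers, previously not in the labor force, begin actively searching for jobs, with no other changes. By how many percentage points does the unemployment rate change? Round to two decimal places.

The unemployment rate changes by +2.45 percentage points.

Initially, labor force = 1,557.03 + 68.73 = 1,625.76 thousand, so u = 68.73/1,625.76 = 4.23%.
After the change, unemployed and labor force both rise by 42.69 → E = 1,557.03, U = 111.42, labor force = 1,668.45 thousand.
New unemployment rate = 111.42 / 1,668.45 = 6.68%.
Change = 6.68% − 4.23% = +2.45 percentage points.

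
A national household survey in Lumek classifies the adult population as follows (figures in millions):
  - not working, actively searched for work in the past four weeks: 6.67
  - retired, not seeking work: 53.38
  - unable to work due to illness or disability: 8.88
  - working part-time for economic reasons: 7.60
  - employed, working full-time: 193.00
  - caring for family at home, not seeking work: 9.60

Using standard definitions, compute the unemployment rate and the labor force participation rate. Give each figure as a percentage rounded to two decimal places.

Employed = 7.60 + 193.00 = 200.60 million (anyone who worked, including part-time for economic reasons, counts as employed).
Unemployed = 6.67 million.
Labor force = 200.60 + 6.67 = 207.27 million.
Not in labor force = 53.38 + 8.88 + 9.60 = 71.86 million (those not working and not actively searching are outside the labor force).
Civilian working-age population = 207.27 + 71.86 = 279.13 million.
Unemployment rate = 6.67 / 207.27 = 3.22%.
Labor force participation rate = 207.27 / 279.13 = 74.26%.

Unemployment rate ≈ 3.22%; labor force participation rate ≈ 74.26%.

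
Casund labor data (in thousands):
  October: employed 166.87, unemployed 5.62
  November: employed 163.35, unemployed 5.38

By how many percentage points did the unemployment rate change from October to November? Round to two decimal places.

October: labor force = 166.87 + 5.62 = 172.49; u = 5.62/172.49 = 3.26%.
November: labor force = 163.35 + 5.38 = 168.73; u = 5.38/168.73 = 3.19%.
Change = 3.19% − 3.26% = −0.07 pp.

The unemployment rate changed by −0.07 percentage points.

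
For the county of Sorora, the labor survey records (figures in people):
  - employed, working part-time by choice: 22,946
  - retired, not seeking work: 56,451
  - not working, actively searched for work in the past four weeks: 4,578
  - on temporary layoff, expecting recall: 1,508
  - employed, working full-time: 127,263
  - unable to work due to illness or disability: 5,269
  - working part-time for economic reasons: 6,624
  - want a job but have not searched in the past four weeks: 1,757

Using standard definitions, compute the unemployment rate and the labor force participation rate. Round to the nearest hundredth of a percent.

Unemployment rate ≈ 3.74%; labor force participation rate ≈ 71.96%.

Employed = 22,946 + 127,263 + 6,624 = 156,833 (anyone who worked, including part-time for economic reasons, counts as employed).
Unemployed = 4,578 + 1,508 = 6,086 (jobless and actively searching, or on temporary layoff).
Labor force = 156,833 + 6,086 = 162,919.
Not in labor force = 56,451 + 5,269 + 1,757 = 63,477 (those not working and not actively searching are outside the labor force — including those who want a job but have given up searching).
Civilian working-age population = 162,919 + 63,477 = 226,396.
Unemployment rate = 6,086 / 162,919 = 3.74%.
Labor force participation rate = 162,919 / 226,396 = 71.96%.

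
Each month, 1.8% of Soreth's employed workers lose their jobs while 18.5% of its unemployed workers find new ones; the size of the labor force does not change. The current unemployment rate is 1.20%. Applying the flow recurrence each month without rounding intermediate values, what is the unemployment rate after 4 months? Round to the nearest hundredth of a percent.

With a fixed labor force, u_{t+1} = u_t + s·(1−u_t) − f·u_t = u_t·(1−s−f) + s.
Here 1−s−f = 0.797 and s = 0.018.
u_1 = 0.012000 × 0.797 + 0.018 = 0.027564.
u_2 = 0.027564 × 0.797 + 0.018 = 0.039969.
u_3 = 0.039969 × 0.797 + 0.018 = 0.049855.
u_4 = 0.049855 × 0.797 + 0.018 = 0.057734.

Unemployment rate after four months ≈ 5.77%.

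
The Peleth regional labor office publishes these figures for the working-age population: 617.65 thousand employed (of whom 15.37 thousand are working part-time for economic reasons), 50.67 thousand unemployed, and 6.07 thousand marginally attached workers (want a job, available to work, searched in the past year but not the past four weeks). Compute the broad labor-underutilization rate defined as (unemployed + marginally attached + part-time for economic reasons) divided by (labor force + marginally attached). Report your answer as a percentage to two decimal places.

Labor force = 617.65 + 50.67 = 668.32 thousand.
Numerator = 50.67 + 6.07 + 15.37 = 72.11 thousand.
Denominator = 668.32 + 6.07 = 674.39 thousand.
Broad rate = 72.11 / 674.39 = 10.69%.

Broad underutilization rate ≈ 10.69%.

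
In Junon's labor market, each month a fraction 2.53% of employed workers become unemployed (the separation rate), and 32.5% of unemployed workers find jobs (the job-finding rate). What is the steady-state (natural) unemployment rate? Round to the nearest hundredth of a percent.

At steady state the flows balance: s·E = f·U, so U/(E+U) = s/(s+f).
u* = 2.53 / (2.53 + 32.5) = 2.53 / 35.03 = 7.22%.

Steady-state unemployment rate ≈ 7.22%.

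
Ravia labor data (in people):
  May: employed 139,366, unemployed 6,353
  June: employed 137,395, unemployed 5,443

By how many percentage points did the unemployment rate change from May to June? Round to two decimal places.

The unemployment rate changed by −0.55 percentage points.

May: labor force = 139,366 + 6,353 = 145,719; u = 6,353/145,719 = 4.36%.
June: labor force = 137,395 + 5,443 = 142,838; u = 5,443/142,838 = 3.81%.
Change = 3.81% − 4.36% = −0.55 pp.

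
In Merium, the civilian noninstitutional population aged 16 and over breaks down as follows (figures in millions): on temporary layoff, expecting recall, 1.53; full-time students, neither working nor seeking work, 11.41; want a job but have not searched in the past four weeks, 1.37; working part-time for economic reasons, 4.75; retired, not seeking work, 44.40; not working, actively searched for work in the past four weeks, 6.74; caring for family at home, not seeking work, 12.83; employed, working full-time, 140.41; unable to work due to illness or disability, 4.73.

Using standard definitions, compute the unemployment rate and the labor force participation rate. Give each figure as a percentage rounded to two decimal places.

Employed = 4.75 + 140.41 = 145.16 million (anyone who worked, including part-time for economic reasons, counts as employed).
Unemployed = 1.53 + 6.74 = 8.27 million (jobless and actively searching, or on temporary layoff).
Labor force = 145.16 + 8.27 = 153.43 million.
Not in labor force = 11.41 + 1.37 + 44.40 + 12.83 + 4.73 = 74.74 million (those not working and not actively searching are outside the labor force — including those who want a job but have given up searching).
Civilian working-age population = 153.43 + 74.74 = 228.17 million.
Unemployment rate = 8.27 / 153.43 = 5.39%.
Labor force participation rate = 153.43 / 228.17 = 67.24%.

Unemployment rate ≈ 5.39%; labor force participation rate ≈ 67.24%.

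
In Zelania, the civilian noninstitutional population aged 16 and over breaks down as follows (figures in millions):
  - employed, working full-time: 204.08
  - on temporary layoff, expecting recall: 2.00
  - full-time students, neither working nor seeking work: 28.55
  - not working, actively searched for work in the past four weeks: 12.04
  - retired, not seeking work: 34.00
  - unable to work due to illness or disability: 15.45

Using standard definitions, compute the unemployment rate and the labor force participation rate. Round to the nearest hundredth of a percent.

Employed = 204.08 million.
Unemployed = 2.00 + 12.04 = 14.04 million (jobless and actively searching, or on temporary layoff).
Labor force = 204.08 + 14.04 = 218.12 million.
Not in labor force = 28.55 + 34.00 + 15.45 = 78.00 million (those not working and not actively searching are outside the labor force).
Civilian working-age population = 218.12 + 78.00 = 296.12 million.
Unemployment rate = 14.04 / 218.12 = 6.44%.
Labor force participation rate = 218.12 / 296.12 = 73.66%.

Unemployment rate ≈ 6.44%; labor force participation rate ≈ 73.66%.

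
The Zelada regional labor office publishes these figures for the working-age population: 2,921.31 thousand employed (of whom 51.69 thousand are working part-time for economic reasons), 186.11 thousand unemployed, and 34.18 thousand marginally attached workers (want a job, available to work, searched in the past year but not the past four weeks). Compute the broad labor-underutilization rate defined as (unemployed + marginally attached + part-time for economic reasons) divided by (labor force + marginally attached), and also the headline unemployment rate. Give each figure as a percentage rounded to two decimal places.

Broad underutilization rate ≈ 8.66%; headline unemployment rate ≈ 5.99%.

Labor force = 2,921.31 + 186.11 = 3,107.42 thousand.
Numerator = 186.11 + 34.18 + 51.69 = 271.98 thousand.
Denominator = 3,107.42 + 34.18 = 3,141.60 thousand.
Broad rate = 271.98 / 3,141.60 = 8.66%.
Headline unemployment rate = 186.11 / 3,107.42 = 5.99%.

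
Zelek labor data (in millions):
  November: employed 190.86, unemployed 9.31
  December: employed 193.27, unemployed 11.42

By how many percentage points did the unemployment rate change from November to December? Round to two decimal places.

The unemployment rate changed by +0.93 percentage points.

November: labor force = 190.86 + 9.31 = 200.17; u = 9.31/200.17 = 4.65%.
December: labor force = 193.27 + 11.42 = 204.69; u = 11.42/204.69 = 5.58%.
Change = 5.58% − 4.65% = +0.93 pp.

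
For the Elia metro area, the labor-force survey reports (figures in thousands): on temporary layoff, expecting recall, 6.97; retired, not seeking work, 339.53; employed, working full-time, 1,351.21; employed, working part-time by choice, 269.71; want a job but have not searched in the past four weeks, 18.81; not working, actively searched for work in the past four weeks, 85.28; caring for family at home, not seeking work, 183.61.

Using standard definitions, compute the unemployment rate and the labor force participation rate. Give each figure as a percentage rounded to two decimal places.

Employed = 1,351.21 + 269.71 = 1,620.92 thousand.
Unemployed = 6.97 + 85.28 = 92.25 thousand (jobless and actively searching, or on temporary layoff).
Labor force = 1,620.92 + 92.25 = 1,713.17 thousand.
Not in labor force = 339.53 + 18.81 + 183.61 = 541.95 thousand (those not working and not actively searching are outside the labor force — including those who want a job but have given up searching).
Civilian working-age population = 1,713.17 + 541.95 = 2,255.12 thousand.
Unemployment rate = 92.25 / 1,713.17 = 5.38%.
Labor force participation rate = 1,713.17 / 2,255.12 = 75.97%.

Unemployment rate ≈ 5.38%; labor force participation rate ≈ 75.97%.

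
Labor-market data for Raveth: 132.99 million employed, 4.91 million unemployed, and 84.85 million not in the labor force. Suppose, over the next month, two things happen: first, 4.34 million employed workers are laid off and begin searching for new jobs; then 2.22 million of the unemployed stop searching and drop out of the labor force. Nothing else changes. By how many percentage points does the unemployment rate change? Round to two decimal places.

Initially, labor force = 132.99 + 4.91 = 137.90 million, so u = 4.91/137.90 = 3.56%.
After the first change, employed falls and unemployed rises by 4.34; labor force unchanged → E = 128.65, U = 9.25, labor force = 137.90 million.
After the second change, unemployed and labor force both fall by 2.22 → E = 128.65, U = 7.03, labor force = 135.68 million.
New unemployment rate = 7.03 / 135.68 = 5.18%.
Change = 5.18% − 3.56% = +1.62 percentage points.

The unemployment rate changes by +1.62 percentage points.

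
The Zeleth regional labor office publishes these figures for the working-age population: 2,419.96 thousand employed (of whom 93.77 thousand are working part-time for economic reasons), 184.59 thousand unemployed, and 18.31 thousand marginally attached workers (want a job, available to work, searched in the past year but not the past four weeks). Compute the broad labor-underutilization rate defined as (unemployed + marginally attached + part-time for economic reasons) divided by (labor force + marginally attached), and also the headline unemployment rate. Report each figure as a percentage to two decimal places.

Labor force = 2,419.96 + 184.59 = 2,604.55 thousand.
Numerator = 184.59 + 18.31 + 93.77 = 296.67 thousand.
Denominator = 2,604.55 + 18.31 = 2,622.86 thousand.
Broad rate = 296.67 / 2,622.86 = 11.31%.
Headline unemployment rate = 184.59 / 2,604.55 = 7.09%.

Broad underutilization rate ≈ 11.31%; headline unemployment rate ≈ 7.09%.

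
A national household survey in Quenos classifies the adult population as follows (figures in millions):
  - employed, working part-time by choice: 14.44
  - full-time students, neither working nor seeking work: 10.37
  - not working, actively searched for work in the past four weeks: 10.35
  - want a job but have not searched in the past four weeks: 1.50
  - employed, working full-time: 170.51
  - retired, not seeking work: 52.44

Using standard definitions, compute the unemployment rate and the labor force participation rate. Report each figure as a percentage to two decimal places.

Employed = 14.44 + 170.51 = 184.95 million.
Unemployed = 10.35 million.
Labor force = 184.95 + 10.35 = 195.30 million.
Not in labor force = 10.37 + 1.50 + 52.44 = 64.31 million (those not working and not actively searching are outside the labor force — including those who want a job but have given up searching).
Civilian working-age population = 195.30 + 64.31 = 259.61 million.
Unemployment rate = 10.35 / 195.30 = 5.30%.
Labor force participation rate = 195.30 / 259.61 = 75.23%.

Unemployment rate ≈ 5.30%; labor force participation rate ≈ 75.23%.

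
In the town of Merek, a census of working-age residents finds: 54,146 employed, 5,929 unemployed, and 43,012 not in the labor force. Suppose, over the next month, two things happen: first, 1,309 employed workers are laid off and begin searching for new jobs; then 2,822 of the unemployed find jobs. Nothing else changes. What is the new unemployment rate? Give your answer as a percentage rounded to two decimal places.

Initially, labor force = 54,146 + 5,929 = 60,075, so u = 5,929/60,075 = 9.87%.
After the first change, employed falls and unemployed rises by 1,309; labor force unchanged → E = 52,837, U = 7,238, labor force = 60,075.
After the second change, unemployed falls and employed rises by 2,822; labor force unchanged → E = 55,659, U = 4,416, labor force = 60,075.
New unemployment rate = 4,416 / 60,075 = 7.35%.

New unemployment rate ≈ 7.35%.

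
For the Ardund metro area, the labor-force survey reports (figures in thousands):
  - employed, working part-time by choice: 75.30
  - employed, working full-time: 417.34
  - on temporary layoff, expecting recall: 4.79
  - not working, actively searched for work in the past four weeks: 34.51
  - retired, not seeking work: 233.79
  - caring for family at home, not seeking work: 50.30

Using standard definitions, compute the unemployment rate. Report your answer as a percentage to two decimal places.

Employed = 75.30 + 417.34 = 492.64 thousand.
Unemployed = 4.79 + 34.51 = 39.30 thousand (jobless and actively searching, or on temporary layoff).
Labor force = 492.64 + 39.30 = 531.94 thousand.
Unemployment rate = 39.30 / 531.94 = 7.39%.

Unemployment rate ≈ 7.39%.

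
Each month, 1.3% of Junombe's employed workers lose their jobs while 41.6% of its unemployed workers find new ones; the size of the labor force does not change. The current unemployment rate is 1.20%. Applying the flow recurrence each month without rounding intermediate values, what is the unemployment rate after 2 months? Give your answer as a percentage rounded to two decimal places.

With a fixed labor force, u_{t+1} = u_t + s·(1−u_t) − f·u_t = u_t·(1−s−f) + s.
Here 1−s−f = 0.571 and s = 0.013.
u_1 = 0.012000 × 0.571 + 0.013 = 0.019852.
u_2 = 0.019852 × 0.571 + 0.013 = 0.024335.

Unemployment rate after two months ≈ 2.43%.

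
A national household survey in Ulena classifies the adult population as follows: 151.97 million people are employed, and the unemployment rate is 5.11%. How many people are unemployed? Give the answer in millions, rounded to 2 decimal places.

Let U be the number unemployed. The labor force is E + U, and U/(E+U) = 0.0511.
So U = 0.0511 × 151.97 / (1 − 0.0511) = 7.7657 / 0.9489 ≈ 8.18 million.

About 8.18 million are unemployed.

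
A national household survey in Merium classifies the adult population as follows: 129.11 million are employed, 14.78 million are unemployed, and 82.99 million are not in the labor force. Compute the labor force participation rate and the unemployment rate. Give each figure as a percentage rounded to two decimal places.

Labor force participation rate ≈ 63.42%; unemployment rate ≈ 10.27%.

Labor force = employed + unemployed = 129.11 + 14.78 = 143.89 million.
Working-age population = 143.89 + 82.99 = 226.88 million.
Unemployment rate = 14.78 / 143.89 = 10.27%.
Labor force participation rate = 143.89 / 226.88 = 63.42%.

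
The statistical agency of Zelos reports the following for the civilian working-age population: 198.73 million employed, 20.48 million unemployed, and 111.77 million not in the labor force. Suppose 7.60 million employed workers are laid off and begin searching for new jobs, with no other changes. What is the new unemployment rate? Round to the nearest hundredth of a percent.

New unemployment rate ≈ 12.81%.

Initially, labor force = 198.73 + 20.48 = 219.21 million, so u = 20.48/219.21 = 9.34%.
After the change, employed falls and unemployed rises by 7.60; labor force unchanged → E = 191.13, U = 28.08, labor force = 219.21 million.
New unemployment rate = 28.08 / 219.21 = 12.81%.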